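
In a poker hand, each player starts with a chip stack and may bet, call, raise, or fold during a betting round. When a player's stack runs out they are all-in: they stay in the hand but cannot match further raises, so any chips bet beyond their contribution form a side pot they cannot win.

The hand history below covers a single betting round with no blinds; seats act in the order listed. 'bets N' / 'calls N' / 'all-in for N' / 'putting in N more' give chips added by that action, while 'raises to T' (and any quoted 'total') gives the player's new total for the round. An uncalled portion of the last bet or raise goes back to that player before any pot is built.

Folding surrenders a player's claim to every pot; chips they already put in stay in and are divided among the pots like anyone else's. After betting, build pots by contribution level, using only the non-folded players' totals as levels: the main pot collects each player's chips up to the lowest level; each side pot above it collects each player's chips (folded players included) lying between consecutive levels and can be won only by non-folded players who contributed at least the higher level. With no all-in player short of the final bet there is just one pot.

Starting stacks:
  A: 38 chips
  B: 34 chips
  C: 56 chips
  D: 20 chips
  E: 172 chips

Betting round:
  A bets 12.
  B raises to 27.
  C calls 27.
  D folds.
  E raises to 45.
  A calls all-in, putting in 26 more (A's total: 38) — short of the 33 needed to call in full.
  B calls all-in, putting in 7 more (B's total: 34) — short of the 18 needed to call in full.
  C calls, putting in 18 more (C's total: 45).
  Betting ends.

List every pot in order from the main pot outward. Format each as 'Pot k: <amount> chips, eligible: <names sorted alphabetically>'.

Contributions: A=38, B=34, C=45, E=45
Folded: D
Pot levels (distinct totals of non-folded players): 34, 38, 45
Layer 1-34: 34 each from A, B, C, E = 34*4 = 136 chips; eligible A, B, C, E
Layer 35-38: 4 each from A, C, E = 4*3 = 12 chips; eligible A, C, E
Layer 39-45: 7 each from C, E = 7*2 = 14 chips; eligible C, E

Pot 1: 136 chips, eligible: A, B, C, E
Pot 2: 12 chips, eligible: A, C, E
Pot 3: 14 chips, eligible: C, E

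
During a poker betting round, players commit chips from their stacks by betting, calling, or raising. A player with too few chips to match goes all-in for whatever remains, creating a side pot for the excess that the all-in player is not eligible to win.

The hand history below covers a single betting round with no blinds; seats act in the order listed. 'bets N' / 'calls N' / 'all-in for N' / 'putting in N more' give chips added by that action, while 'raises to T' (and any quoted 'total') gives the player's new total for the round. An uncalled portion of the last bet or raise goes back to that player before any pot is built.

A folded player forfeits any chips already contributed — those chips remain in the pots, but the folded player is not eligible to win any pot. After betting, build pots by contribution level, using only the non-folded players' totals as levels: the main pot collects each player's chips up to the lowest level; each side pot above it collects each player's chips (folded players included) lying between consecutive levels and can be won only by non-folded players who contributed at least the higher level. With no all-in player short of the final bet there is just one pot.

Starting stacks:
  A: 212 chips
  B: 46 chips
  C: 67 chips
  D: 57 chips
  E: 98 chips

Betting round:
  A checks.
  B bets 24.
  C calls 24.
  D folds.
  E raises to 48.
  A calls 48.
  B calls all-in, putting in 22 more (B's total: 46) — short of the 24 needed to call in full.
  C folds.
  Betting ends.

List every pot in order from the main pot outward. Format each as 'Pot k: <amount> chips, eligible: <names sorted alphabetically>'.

Contributions: A=48, B=46, C=24, E=48
Folded: C, D
Pot levels (distinct totals of non-folded players): 46, 48
Layer 1-46: A 46 + B 46 + C 24 + E 46 = 162 chips; eligible A, B, E
Layer 47-48: 2 each from A, E = 2*2 = 4 chips; eligible A, E

Pot 1: 162 chips, eligible: A, B, E
Pot 2: 4 chips, eligible: A, E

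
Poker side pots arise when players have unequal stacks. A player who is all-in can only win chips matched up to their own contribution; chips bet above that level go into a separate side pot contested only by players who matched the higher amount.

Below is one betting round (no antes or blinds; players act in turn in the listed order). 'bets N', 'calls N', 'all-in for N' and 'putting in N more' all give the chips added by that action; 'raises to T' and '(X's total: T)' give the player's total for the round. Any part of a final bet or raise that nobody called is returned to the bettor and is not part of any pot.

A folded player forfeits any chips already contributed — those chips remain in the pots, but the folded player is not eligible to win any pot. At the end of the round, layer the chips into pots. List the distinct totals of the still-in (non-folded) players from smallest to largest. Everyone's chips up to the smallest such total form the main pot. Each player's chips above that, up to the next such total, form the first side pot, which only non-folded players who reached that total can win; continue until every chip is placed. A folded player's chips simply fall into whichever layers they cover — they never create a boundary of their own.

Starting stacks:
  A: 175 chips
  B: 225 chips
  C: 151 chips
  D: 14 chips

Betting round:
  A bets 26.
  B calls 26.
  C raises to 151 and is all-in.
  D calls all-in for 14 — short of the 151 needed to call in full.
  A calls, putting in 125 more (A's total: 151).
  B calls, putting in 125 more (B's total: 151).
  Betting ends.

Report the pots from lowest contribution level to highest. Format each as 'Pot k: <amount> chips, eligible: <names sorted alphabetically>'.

Pot 1: 56 chips, eligible: A, B, C, D
Pot 2: 411 chips, eligible: A, B, C

Derivation:
Contributions: A=151, B=151, C=151, D=14
Pot levels (distinct totals of non-folded players): 14, 151
Layer 1-14: 14 each from A, B, C, D = 14*4 = 56 chips; eligible A, B, C, D
Layer 15-151: 137 each from A, B, C = 137*3 = 411 chips; eligible A, B, C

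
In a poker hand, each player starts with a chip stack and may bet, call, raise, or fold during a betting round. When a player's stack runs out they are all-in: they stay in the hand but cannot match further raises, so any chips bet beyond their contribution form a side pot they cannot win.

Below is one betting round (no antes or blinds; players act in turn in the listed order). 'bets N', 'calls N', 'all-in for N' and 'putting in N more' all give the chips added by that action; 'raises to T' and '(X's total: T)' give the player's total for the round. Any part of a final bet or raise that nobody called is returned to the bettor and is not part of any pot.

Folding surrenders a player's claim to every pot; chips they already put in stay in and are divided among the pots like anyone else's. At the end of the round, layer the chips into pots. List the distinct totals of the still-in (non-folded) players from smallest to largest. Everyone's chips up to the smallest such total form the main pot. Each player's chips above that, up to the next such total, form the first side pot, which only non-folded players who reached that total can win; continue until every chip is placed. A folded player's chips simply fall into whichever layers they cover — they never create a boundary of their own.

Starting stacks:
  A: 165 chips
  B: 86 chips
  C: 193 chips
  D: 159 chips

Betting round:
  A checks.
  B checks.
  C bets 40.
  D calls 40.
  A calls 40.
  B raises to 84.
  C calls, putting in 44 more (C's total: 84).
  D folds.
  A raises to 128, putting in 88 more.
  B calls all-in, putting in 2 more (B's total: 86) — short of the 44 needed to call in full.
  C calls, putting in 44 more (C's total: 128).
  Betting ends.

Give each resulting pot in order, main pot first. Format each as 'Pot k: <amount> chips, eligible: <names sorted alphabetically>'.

Pot 1: 298 chips, eligible: A, B, C
Pot 2: 84 chips, eligible: A, C

Derivation:
Contributions: A=128, B=86, C=128, D=40
Folded: D
Pot levels (distinct totals of non-folded players): 86, 128
Layer 1-86: A 86 + B 86 + C 86 + D 40 = 298 chips; eligible A, B, C
Layer 87-128: 42 each from A, C = 42*2 = 84 chips; eligible A, C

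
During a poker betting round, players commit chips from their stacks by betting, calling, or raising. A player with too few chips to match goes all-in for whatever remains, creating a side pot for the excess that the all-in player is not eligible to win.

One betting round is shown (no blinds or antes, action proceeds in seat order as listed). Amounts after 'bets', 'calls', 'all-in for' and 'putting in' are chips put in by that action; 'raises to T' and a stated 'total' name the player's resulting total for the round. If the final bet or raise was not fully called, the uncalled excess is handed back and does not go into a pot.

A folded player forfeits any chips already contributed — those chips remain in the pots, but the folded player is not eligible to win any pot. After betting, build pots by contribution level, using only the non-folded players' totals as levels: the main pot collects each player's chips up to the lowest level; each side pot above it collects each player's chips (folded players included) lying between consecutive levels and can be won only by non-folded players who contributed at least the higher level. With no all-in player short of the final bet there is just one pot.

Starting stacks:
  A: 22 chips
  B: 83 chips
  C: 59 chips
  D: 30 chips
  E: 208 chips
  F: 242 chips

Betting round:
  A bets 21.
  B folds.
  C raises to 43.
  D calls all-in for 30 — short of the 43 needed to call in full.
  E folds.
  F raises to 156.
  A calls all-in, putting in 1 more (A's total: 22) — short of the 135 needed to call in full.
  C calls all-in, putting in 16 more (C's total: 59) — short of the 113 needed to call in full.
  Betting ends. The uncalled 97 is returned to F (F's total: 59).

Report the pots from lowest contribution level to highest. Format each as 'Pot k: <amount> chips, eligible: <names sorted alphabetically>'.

Pot 1: 88 chips, eligible: A, C, D, F
Pot 2: 24 chips, eligible: C, D, F
Pot 3: 58 chips, eligible: C, F

Derivation:
Contributions (after 97 returned to F): A=22, C=59, D=30, F=59
Folded: B, E
Pot levels (distinct totals of non-folded players): 22, 30, 59
Layer 1-22: 22 each from A, C, D, F = 22*4 = 88 chips; eligible A, C, D, F
Layer 23-30: 8 each from C, D, F = 8*3 = 24 chips; eligible C, D, F
Layer 31-59: 29 each from C, F = 29*2 = 58 chips; eligible C, F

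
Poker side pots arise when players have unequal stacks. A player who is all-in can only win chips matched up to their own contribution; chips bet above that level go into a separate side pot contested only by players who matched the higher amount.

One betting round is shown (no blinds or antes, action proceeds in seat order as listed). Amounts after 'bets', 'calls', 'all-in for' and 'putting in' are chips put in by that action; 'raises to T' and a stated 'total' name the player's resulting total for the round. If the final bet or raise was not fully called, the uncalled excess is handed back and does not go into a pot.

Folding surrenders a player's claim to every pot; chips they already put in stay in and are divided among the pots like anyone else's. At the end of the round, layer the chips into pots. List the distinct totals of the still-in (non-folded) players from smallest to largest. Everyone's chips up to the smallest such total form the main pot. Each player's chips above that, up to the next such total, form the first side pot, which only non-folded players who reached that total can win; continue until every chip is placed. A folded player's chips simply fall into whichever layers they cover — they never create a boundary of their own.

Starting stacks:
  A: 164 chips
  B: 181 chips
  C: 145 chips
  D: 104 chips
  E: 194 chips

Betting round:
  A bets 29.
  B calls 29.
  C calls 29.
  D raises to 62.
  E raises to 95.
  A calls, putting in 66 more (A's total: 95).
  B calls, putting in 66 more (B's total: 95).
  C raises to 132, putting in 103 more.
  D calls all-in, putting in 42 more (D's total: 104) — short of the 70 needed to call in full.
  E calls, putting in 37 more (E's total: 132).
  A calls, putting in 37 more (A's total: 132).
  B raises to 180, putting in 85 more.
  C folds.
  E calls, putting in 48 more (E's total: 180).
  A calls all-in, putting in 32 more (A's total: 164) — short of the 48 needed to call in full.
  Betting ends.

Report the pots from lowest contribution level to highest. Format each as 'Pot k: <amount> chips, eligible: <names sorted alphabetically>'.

Pot 1: 520 chips, eligible: A, B, D, E
Pot 2: 208 chips, eligible: A, B, E
Pot 3: 32 chips, eligible: B, E

Derivation:
Contributions: A=164, B=180, C=132, D=104, E=180
Folded: C
Pot levels (distinct totals of non-folded players): 104, 164, 180
Layer 1-104: 104 each from A, B, C, D, E = 104*5 = 520 chips; eligible A, B, D, E
Layer 105-164: A 60 + B 60 + C 28 + E 60 = 208 chips; eligible A, B, E
Layer 165-180: 16 each from B, E = 16*2 = 32 chips; eligible B, E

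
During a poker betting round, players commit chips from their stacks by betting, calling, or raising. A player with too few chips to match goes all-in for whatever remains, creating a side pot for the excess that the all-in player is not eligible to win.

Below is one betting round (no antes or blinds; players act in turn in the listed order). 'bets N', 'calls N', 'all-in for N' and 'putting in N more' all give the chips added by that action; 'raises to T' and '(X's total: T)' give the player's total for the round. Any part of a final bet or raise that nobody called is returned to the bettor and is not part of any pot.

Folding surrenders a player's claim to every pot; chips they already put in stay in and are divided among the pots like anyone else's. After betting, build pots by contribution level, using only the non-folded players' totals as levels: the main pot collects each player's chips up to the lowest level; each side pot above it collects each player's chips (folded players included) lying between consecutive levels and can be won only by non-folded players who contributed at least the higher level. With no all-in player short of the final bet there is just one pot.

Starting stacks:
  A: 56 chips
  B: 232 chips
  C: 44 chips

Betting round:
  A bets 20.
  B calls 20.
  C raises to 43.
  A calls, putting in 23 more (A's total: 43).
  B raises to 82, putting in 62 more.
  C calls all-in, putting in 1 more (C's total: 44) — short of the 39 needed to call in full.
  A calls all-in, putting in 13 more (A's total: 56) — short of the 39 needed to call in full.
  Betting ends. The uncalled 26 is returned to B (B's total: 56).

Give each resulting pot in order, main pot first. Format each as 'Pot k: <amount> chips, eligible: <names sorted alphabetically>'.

Pot 1: 132 chips, eligible: A, B, C
Pot 2: 24 chips, eligible: A, B

Derivation:
Contributions (after 26 returned to B): A=56, B=56, C=44
Pot levels (distinct totals of non-folded players): 44, 56
Layer 1-44: 44 each from A, B, C = 44*3 = 132 chips; eligible A, B, C
Layer 45-56: 12 each from A, B = 12*2 = 24 chips; eligible A, B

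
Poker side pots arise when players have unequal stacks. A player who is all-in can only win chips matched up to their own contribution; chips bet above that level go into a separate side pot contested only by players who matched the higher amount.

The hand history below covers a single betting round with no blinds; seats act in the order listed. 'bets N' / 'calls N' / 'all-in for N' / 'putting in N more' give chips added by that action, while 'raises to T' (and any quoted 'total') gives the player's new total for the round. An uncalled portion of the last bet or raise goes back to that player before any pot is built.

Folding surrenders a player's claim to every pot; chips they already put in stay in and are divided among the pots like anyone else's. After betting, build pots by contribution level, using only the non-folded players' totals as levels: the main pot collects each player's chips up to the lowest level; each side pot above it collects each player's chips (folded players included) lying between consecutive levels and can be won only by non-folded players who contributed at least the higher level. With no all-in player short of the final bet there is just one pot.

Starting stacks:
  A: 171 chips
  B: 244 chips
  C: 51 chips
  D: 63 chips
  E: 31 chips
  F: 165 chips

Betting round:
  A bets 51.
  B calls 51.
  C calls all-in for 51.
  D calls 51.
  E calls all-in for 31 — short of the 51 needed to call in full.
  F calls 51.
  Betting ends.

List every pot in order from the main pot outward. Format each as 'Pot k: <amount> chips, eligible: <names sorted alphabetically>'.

Contributions: A=51, B=51, C=51, D=51, E=31, F=51
Pot levels (distinct totals of non-folded players): 31, 51
Layer 1-31: 31 each from A, B, C, D, E, F = 31*6 = 186 chips; eligible A, B, C, D, E, F
Layer 32-51: 20 each from A, B, C, D, F = 20*5 = 100 chips; eligible A, B, C, D, F

Pot 1: 186 chips, eligible: A, B, C, D, E, F
Pot 2: 100 chips, eligible: A, B, C, D, F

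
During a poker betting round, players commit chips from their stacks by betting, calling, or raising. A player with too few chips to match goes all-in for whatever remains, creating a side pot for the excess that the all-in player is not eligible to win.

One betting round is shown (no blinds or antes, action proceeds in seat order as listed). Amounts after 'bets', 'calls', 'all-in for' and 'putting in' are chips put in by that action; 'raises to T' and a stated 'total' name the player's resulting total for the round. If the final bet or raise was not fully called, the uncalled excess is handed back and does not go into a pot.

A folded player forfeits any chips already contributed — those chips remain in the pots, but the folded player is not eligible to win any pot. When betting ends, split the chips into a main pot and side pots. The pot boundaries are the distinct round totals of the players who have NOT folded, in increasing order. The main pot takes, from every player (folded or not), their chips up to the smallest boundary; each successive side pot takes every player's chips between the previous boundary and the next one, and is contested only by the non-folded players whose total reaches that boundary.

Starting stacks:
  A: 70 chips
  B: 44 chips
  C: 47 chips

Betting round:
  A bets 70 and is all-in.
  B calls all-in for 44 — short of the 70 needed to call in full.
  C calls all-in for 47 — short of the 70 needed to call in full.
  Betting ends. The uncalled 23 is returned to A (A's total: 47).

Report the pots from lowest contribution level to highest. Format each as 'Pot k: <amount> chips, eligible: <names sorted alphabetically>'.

Pot 1: 132 chips, eligible: A, B, C
Pot 2: 6 chips, eligible: A, C

Derivation:
Contributions (after 23 returned to A): A=47, B=44, C=47
Pot levels (distinct totals of non-folded players): 44, 47
Layer 1-44: 44 each from A, B, C = 44*3 = 132 chips; eligible A, B, C
Layer 45-47: 3 each from A, C = 3*2 = 6 chips; eligible A, C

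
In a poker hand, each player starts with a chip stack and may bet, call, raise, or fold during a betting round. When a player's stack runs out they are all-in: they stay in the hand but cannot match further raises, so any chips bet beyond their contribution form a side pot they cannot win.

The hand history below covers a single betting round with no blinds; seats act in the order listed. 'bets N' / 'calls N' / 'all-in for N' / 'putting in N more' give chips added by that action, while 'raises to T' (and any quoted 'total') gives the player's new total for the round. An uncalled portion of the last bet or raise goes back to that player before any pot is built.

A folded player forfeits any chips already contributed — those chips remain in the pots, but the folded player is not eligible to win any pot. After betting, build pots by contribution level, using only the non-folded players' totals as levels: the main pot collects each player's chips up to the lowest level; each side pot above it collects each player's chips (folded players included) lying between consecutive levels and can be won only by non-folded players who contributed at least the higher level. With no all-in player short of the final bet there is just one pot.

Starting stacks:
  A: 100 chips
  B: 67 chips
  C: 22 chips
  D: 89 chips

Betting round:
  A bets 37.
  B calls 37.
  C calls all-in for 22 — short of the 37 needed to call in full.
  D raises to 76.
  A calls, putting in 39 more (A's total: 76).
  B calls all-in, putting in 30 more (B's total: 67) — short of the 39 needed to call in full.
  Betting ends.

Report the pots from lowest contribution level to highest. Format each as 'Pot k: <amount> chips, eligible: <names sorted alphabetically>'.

Pot 1: 88 chips, eligible: A, B, C, D
Pot 2: 135 chips, eligible: A, B, D
Pot 3: 18 chips, eligible: A, D

Derivation:
Contributions: A=76, B=67, C=22, D=76
Pot levels (distinct totals of non-folded players): 22, 67, 76
Layer 1-22: 22 each from A, B, C, D = 22*4 = 88 chips; eligible A, B, C, D
Layer 23-67: 45 each from A, B, D = 45*3 = 135 chips; eligible A, B, D
Layer 68-76: 9 each from A, D = 9*2 = 18 chips; eligible A, D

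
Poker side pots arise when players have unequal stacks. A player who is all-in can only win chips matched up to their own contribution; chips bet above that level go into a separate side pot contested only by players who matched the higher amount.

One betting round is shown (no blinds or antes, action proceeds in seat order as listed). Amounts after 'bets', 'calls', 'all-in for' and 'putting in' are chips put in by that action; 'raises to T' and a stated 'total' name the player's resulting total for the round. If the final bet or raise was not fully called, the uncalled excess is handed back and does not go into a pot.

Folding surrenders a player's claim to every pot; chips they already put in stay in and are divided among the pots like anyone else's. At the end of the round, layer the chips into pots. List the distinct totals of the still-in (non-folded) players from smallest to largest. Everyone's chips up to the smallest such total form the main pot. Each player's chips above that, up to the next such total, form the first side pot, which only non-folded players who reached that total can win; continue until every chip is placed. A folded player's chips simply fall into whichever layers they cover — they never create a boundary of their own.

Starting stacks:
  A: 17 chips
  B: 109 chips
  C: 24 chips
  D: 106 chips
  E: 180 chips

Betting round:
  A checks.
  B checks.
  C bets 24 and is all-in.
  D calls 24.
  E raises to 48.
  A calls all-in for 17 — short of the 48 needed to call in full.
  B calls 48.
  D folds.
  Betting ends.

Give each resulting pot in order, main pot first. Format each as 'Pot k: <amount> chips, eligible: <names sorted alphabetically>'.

Contributions: A=17, B=48, C=24, D=24, E=48
Folded: D
Pot levels (distinct totals of non-folded players): 17, 24, 48
Layer 1-17: 17 each from A, B, C, D, E = 17*5 = 85 chips; eligible A, B, C, E
Layer 18-24: 7 each from B, C, D, E = 7*4 = 28 chips; eligible B, C, E
Layer 25-48: 24 each from B, E = 24*2 = 48 chips; eligible B, E

Pot 1: 85 chips, eligible: A, B, C, E
Pot 2: 28 chips, eligible: B, C, E
Pot 3: 48 chips, eligible: B, E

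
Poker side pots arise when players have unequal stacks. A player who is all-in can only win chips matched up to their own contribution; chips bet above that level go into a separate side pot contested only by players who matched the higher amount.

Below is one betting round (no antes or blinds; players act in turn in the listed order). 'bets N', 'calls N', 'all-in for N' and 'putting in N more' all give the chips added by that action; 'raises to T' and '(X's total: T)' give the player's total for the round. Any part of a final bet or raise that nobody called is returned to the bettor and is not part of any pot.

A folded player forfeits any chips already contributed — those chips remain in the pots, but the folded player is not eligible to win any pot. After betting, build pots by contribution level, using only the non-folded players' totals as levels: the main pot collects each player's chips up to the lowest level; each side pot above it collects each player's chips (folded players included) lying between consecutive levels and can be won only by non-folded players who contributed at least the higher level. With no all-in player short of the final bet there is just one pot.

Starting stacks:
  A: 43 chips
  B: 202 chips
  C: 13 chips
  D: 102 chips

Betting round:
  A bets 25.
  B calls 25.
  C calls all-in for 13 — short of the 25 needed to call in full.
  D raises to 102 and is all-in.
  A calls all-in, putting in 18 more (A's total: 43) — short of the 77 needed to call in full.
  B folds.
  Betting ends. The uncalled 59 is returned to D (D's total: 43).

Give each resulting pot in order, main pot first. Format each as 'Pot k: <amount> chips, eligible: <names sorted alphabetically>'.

Contributions (after 59 returned to D): A=43, B=25, C=13, D=43
Folded: B
Pot levels (distinct totals of non-folded players): 13, 43
Layer 1-13: 13 each from A, B, C, D = 13*4 = 52 chips; eligible A, C, D
Layer 14-43: A 30 + B 12 + D 30 = 72 chips; eligible A, D

Pot 1: 52 chips, eligible: A, C, D
Pot 2: 72 chips, eligible: A, D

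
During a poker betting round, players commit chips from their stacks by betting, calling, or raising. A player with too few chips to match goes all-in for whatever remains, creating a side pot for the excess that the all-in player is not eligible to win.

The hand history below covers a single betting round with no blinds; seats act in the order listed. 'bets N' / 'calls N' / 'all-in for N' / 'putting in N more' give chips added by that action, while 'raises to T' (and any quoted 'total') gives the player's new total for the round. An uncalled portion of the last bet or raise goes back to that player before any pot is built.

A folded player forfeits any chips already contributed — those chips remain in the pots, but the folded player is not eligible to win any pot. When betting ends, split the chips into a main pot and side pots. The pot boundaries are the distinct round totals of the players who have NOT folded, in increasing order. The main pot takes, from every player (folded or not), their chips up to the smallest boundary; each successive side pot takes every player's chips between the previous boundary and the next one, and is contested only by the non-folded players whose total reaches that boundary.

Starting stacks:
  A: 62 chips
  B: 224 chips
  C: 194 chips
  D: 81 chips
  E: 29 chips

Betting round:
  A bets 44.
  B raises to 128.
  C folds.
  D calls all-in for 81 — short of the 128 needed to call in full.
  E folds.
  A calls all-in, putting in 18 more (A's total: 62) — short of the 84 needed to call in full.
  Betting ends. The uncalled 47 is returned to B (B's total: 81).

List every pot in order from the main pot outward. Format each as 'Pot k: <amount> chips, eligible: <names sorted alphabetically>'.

Pot 1: 186 chips, eligible: A, B, D
Pot 2: 38 chips, eligible: B, D

Derivation:
Contributions (after 47 returned to B): A=62, B=81, D=81
Folded: C, E
Pot levels (distinct totals of non-folded players): 62, 81
Layer 1-62: 62 each from A, B, D = 62*3 = 186 chips; eligible A, B, D
Layer 63-81: 19 each from B, D = 19*2 = 38 chips; eligible B, D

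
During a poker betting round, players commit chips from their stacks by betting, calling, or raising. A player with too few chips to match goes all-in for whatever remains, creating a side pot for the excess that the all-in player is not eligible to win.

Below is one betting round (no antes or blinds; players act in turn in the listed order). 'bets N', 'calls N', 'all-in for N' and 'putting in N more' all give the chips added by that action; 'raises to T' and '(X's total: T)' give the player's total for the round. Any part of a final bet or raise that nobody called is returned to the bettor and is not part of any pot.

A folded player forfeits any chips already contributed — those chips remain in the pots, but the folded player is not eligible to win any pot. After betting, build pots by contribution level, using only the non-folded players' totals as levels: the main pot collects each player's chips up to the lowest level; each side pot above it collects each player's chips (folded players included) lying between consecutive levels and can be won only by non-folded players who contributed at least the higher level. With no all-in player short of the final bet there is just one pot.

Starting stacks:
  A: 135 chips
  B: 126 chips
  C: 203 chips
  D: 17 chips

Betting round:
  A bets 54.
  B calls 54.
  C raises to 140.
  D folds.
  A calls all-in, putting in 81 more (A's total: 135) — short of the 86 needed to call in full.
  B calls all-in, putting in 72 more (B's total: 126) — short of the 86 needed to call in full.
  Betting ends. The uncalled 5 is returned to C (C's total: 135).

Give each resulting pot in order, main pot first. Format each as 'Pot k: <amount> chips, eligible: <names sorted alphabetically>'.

Contributions (after 5 returned to C): A=135, B=126, C=135
Folded: D
Pot levels (distinct totals of non-folded players): 126, 135
Layer 1-126: 126 each from A, B, C = 126*3 = 378 chips; eligible A, B, C
Layer 127-135: 9 each from A, C = 9*2 = 18 chips; eligible A, C

Pot 1: 378 chips, eligible: A, B, C
Pot 2: 18 chips, eligible: A, C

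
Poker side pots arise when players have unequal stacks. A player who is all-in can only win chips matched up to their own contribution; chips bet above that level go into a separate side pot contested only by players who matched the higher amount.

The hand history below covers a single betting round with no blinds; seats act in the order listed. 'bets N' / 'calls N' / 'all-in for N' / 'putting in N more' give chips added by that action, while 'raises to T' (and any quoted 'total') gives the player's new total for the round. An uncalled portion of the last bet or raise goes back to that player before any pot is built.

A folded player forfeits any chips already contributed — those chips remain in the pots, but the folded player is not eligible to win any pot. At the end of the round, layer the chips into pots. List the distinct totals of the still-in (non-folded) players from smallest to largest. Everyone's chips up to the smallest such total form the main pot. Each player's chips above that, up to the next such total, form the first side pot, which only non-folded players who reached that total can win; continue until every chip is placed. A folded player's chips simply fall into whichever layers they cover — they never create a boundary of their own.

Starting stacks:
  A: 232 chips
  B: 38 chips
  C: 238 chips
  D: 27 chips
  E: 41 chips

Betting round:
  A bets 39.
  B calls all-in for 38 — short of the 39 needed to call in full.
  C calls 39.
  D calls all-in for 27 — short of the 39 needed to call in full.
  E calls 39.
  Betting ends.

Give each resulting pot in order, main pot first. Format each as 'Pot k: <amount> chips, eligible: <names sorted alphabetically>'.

Pot 1: 135 chips, eligible: A, B, C, D, E
Pot 2: 44 chips, eligible: A, B, C, E
Pot 3: 3 chips, eligible: A, C, E

Derivation:
Contributions: A=39, B=38, C=39, D=27, E=39
Pot levels (distinct totals of non-folded players): 27, 38, 39
Layer 1-27: 27 each from A, B, C, D, E = 27*5 = 135 chips; eligible A, B, C, D, E
Layer 28-38: 11 each from A, B, C, E = 11*4 = 44 chips; eligible A, B, C, E
Layer 39-39: 1 each from A, C, E = 1*3 = 3 chips; eligible A, C, E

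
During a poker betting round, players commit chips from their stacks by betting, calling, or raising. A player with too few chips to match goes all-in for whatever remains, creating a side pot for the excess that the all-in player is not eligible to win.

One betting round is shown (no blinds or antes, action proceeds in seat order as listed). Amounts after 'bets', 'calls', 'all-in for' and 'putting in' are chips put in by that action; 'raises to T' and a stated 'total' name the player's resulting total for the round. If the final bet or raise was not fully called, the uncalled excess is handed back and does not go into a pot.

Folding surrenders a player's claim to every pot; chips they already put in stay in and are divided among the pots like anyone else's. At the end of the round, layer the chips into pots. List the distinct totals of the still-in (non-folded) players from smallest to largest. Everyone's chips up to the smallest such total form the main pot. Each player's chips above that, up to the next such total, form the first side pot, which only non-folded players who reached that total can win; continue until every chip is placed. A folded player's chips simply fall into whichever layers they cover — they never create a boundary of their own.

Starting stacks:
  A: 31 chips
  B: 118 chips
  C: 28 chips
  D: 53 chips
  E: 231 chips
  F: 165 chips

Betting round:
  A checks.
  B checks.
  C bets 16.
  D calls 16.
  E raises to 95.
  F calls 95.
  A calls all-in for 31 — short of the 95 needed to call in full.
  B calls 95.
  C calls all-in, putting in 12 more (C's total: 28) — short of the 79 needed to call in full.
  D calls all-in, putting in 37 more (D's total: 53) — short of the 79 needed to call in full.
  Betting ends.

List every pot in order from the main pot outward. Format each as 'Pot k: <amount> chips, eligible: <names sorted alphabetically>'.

Pot 1: 168 chips, eligible: A, B, C, D, E, F
Pot 2: 15 chips, eligible: A, B, D, E, F
Pot 3: 88 chips, eligible: B, D, E, F
Pot 4: 126 chips, eligible: B, E, F

Derivation:
Contributions: A=31, B=95, C=28, D=53, E=95, F=95
Pot levels (distinct totals of non-folded players): 28, 31, 53, 95
Layer 1-28: 28 each from A, B, C, D, E, F = 28*6 = 168 chips; eligible A, B, C, D, E, F
Layer 29-31: 3 each from A, B, D, E, F = 3*5 = 15 chips; eligible A, B, D, E, F
Layer 32-53: 22 each from B, D, E, F = 22*4 = 88 chips; eligible B, D, E, F
Layer 54-95: 42 each from B, E, F = 42*3 = 126 chips; eligible B, E, F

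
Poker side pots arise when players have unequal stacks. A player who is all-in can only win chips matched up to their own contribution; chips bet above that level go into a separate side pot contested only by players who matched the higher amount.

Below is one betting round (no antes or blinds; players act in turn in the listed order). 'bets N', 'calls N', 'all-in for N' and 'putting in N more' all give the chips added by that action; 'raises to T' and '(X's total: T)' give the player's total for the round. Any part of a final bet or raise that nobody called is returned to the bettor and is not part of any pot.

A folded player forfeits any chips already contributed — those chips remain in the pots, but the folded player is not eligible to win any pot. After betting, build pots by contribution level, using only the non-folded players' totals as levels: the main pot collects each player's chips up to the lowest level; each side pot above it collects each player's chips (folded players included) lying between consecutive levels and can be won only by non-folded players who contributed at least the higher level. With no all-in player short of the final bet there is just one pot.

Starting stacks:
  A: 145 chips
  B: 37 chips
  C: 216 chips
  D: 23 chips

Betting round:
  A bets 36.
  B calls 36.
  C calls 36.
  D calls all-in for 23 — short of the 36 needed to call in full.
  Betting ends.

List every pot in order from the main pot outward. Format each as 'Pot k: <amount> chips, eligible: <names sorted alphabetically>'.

Pot 1: 92 chips, eligible: A, B, C, D
Pot 2: 39 chips, eligible: A, B, C

Derivation:
Contributions: A=36, B=36, C=36, D=23
Pot levels (distinct totals of non-folded players): 23, 36
Layer 1-23: 23 each from A, B, C, D = 23*4 = 92 chips; eligible A, B, C, D
Layer 24-36: 13 each from A, B, C = 13*3 = 39 chips; eligible A, B, C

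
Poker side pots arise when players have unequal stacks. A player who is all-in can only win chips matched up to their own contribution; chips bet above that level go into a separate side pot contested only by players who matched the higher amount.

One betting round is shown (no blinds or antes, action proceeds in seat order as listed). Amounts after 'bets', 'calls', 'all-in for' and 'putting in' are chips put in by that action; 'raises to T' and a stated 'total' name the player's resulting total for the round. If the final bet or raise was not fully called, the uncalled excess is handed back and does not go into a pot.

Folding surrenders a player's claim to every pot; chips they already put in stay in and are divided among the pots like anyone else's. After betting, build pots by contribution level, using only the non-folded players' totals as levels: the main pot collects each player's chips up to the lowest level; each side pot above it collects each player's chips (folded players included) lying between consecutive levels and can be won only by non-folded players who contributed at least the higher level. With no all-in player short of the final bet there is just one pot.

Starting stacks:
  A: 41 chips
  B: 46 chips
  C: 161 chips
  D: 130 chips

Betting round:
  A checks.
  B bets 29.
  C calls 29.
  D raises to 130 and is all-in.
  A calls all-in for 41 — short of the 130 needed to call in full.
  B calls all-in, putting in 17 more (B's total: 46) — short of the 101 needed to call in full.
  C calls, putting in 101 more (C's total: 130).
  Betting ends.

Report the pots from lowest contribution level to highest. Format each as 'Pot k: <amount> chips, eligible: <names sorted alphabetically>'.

Contributions: A=41, B=46, C=130, D=130
Pot levels (distinct totals of non-folded players): 41, 46, 130
Layer 1-41: 41 each from A, B, C, D = 41*4 = 164 chips; eligible A, B, C, D
Layer 42-46: 5 each from B, C, D = 5*3 = 15 chips; eligible B, C, D
Layer 47-130: 84 each from C, D = 84*2 = 168 chips; eligible C, D

Pot 1: 164 chips, eligible: A, B, C, D
Pot 2: 15 chips, eligible: B, C, D
Pot 3: 168 chips, eligible: C, D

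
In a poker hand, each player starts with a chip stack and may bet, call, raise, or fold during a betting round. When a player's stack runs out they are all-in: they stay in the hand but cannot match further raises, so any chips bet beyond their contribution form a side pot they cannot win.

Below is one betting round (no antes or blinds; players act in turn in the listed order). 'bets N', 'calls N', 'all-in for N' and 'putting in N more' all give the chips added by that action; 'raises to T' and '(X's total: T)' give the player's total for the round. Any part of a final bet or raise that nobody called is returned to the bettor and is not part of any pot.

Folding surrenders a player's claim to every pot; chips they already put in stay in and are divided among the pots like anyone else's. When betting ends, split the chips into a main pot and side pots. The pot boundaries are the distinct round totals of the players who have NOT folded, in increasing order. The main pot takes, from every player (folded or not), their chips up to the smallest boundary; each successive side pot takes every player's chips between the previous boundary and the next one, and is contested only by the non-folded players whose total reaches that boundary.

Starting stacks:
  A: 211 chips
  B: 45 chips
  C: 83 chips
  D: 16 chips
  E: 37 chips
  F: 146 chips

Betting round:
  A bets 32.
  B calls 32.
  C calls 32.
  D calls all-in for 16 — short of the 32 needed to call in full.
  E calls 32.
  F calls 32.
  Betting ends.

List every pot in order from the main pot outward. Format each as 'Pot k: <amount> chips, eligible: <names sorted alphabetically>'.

Pot 1: 96 chips, eligible: A, B, C, D, E, F
Pot 2: 80 chips, eligible: A, B, C, E, F

Derivation:
Contributions: A=32, B=32, C=32, D=16, E=32, F=32
Pot levels (distinct totals of non-folded players): 16, 32
Layer 1-16: 16 each from A, B, C, D, E, F = 16*6 = 96 chips; eligible A, B, C, D, E, F
Layer 17-32: 16 each from A, B, C, E, F = 16*5 = 80 chips; eligible A, B, C, E, F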